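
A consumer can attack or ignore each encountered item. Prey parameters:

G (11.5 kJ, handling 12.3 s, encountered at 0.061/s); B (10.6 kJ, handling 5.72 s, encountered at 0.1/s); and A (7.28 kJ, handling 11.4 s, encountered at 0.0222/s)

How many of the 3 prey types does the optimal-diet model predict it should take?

2

E/h in descending order: B 1.85, G 0.935, A 0.639 kJ/s. The optimal diet is the largest prefix of this list for which every included type satisfies E_i/h_i > R on the types above it.
Rate on top 1: 0.6743. G: 0.935 > 0.6743 → include.
Rate on top 2: 0.7585. A: 0.639 < 0.7585 → exclude; stop.
Optimal diet: B, G — 2 of 3 types.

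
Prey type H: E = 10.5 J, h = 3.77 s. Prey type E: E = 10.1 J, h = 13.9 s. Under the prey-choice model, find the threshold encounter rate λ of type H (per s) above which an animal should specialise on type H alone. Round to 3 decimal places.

At the threshold, the rate on type H alone equals the profitability of type E: λ·10.5/(1 + λ·3.77) = 10.1/13.9 = 0.7266.
Rearranging, λ(10.5 − 0.7266×3.77) = 0.7266, so λ = 0.7266/7.761 = 0.09363 per s.

0.094 per s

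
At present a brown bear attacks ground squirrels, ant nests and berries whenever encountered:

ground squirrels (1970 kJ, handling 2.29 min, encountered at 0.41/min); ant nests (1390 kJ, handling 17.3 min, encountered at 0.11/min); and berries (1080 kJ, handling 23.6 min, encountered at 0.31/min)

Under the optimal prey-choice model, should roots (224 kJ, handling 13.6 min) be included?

No

On ground squirrels, ant nests and berries alone, R = ΣλE/(1+Σλh) = 1295/11.16 = 116.1 kJ/min.
Profitability of roots: 224/13.6 = 16.47 kJ/min.
16.47 < 116.1, so adding roots would lower the average — exclude it.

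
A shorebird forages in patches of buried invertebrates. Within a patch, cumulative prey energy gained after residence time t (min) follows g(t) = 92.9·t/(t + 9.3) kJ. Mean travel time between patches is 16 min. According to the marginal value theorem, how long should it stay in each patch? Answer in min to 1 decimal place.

Optimal t* satisfies g'(t*) = g(t*)/(T + t*).
g'(t) = 92.9·9.3/(t + 9.3)². Setting 92.9·9.3/(t+9.3)² = 92.9t/[(t+9.3)(16+t)] gives 9.3(16+t) = t(t+9.3), so t² = 9.3×16 = 148.8.
t* = √148.8 = 12.2 min.

12.2 min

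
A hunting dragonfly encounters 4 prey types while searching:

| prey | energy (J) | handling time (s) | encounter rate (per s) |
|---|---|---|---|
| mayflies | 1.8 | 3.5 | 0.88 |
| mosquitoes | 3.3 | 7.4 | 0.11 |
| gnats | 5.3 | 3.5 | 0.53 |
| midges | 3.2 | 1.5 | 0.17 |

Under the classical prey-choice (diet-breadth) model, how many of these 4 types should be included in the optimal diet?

Profitabilities (E/h, J/s): midges 2.13, gnats 1.51, mayflies 0.514, mosquitoes 0.446. Add prey in this order while the next type's profitability exceeds the intake rate on those already taken.
Rate on top 1: 0.4335. gnats: 1.51 > 0.4335 → include.
Rate on top 2: 1.078. mayflies: 0.514 < 1.078 → exclude; stop.
Optimal diet: midges, gnats — 2 of 4 types.

2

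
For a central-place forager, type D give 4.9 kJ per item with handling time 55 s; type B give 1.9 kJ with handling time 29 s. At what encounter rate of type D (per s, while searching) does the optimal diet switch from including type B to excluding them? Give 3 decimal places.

The zero-one rule: include type B iff E₂/h₂ > λE₁/(1+λh₁). Equality gives the switch point.
λE₁h₂ = E₂ + λE₂h₁ ⇒ λ = E₂/(E₁h₂ − E₂h₁) = 1.9/(142.1 − 104.5) = 0.05053 per s.

0.051 per s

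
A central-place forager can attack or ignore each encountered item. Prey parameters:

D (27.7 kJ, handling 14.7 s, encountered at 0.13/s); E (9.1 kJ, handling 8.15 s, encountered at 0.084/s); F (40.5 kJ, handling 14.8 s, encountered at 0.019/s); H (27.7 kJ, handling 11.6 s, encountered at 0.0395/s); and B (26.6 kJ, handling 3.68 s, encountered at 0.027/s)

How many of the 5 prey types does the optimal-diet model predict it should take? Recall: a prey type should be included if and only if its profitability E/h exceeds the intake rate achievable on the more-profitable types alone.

E/h in descending order: B 7.23, F 2.74, H 2.39, D 1.88, E 1.12 kJ/s. The optimal diet is the largest prefix of this list for which every included type satisfies E_i/h_i > R on the types above it.
Rate on top 1: 0.6533. F: 2.74 > 0.6533 → include.
Rate on top 2: 1.078. H: 2.39 > 1.078 → include.
Rate on top 3: 1.404. D: 1.88 > 1.404 → include.
Rate on top 4: 1.649. E: 1.12 < 1.649 → exclude; stop.
Optimal diet: B, F, H, D — 4 of 5 types.

4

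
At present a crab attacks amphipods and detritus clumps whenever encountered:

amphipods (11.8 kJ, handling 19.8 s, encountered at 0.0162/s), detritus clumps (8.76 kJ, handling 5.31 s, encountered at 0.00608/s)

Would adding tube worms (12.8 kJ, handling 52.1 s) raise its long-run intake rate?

Yes

On amphipods and detritus clumps alone, R = ΣλE/(1+Σλh) = 0.2444/1.353 = 0.1806 kJ/s.
Profitability of tube worms: 12.8/52.1 = 0.2457 kJ/s.
0.2457 > 0.1806, so adding tube worms raises the average — include it.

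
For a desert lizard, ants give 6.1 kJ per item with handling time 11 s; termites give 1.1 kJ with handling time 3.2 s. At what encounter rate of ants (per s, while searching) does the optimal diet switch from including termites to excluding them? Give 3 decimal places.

Drop termites once their profitability E₂/h₂ falls below the rate achievable on ants alone: E₂/h₂ = λE₁/(1 + λh₁).
Solve for λ: λE₁h₂ = E₂(1 + λh₁) → λ(E₁h₂ − E₂h₁) = E₂ → λ = E₂/(E₁h₂ − E₂h₁).
λ = 1.1/(6.1×3.2 − 1.1×11) = 1.1/7.42 = 0.1482 per s.

0.148 per s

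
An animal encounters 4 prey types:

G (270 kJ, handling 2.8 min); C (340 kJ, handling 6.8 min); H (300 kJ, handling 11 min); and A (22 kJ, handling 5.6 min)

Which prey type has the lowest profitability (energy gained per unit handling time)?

In descending order of E/h:
G: 270/2.8 = 96.4 kJ/min
C: 340/6.8 = 50 kJ/min
H: 300/11 = 27.3 kJ/min
A: 22/5.6 = 3.93 kJ/min

A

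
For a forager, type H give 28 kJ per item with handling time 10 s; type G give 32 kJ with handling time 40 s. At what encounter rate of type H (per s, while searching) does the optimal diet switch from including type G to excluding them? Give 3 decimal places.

0.040 per s

The zero-one rule: include type G iff E₂/h₂ > λE₁/(1+λh₁). Equality gives the switch point.
λE₁h₂ = E₂ + λE₂h₁ ⇒ λ = E₂/(E₁h₂ − E₂h₁) = 32/(1120 − 320) = 0.04 per s.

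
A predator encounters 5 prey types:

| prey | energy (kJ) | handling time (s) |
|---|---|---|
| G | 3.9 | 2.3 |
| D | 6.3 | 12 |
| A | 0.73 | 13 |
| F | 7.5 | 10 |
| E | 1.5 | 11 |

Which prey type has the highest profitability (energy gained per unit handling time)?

Profitability E/h (kJ/s): G = 3.9/2.3 = 1.7, D = 6.3/12 = 0.525, A = 0.73/13 = 0.0562, F = 7.5/10 = 0.75, E = 1.5/11 = 0.136.
Ranked: G > F > D > E > A.

G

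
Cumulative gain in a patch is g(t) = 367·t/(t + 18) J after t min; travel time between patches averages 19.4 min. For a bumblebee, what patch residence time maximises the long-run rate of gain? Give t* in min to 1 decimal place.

By the marginal value theorem, leave when the instantaneous gain rate g'(t) equals the habitat-wide average g(t)/(T + t).
g'(t) = 367·18/(t + 18)². Setting 367·18/(t+18)² = 367t/[(t+18)(19.4+t)] gives 18(19.4+t) = t(t+18), so t² = 18×19.4 = 349.2.
t* = √349.2 = 18.69 min.

18.7 min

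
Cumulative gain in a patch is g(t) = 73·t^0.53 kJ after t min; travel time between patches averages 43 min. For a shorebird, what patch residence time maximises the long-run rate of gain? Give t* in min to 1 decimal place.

By the marginal value theorem, leave when the instantaneous gain rate g'(t) equals the habitat-wide average g(t)/(T + t).
g'(t) = 0.53·73·t^-0.47. Setting 0.53·73·t^-0.47 = 73·t^0.53/(43+t) gives 0.53(43+t) = t, so 0.47·t = 0.53×43.
t* = 0.53×43/0.47 = 48.49 min.

48.5 min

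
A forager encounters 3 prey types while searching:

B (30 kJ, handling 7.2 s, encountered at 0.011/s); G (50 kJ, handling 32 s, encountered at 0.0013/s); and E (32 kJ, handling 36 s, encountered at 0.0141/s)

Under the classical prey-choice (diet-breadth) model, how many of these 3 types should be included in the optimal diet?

E/h in descending order: B 4.17, G 1.56, E 0.889 kJ/s. The optimal diet is the largest prefix of this list for which every included type satisfies E_i/h_i > R on the types above it.
Rate on top 1: 0.3058. G: 1.56 > 0.3058 → include.
Rate on top 2: 0.3524. E: 0.889 > 0.3524 → include.
Optimal diet: B, G, E — 3 of 3 types.

3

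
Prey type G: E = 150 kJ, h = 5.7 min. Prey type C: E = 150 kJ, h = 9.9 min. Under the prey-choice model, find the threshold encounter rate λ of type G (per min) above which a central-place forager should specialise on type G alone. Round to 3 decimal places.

At the threshold, the rate on type G alone equals the profitability of type C: λ·150/(1 + λ·5.7) = 150/9.9 = 15.15.
Rearranging, λ(150 − 15.15×5.7) = 15.15, so λ = 15.15/63.64 = 0.2381 per min.

0.238 per min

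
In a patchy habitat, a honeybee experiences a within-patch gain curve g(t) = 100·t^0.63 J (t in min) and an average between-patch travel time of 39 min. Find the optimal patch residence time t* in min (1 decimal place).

66.4 min

Maximise g(t)/(T+t): set derivative to zero → g'(t)(T+t) = g(t).
g'(t) = 0.63·100·t^-0.37. Setting 0.63·100·t^-0.37 = 100·t^0.63/(39+t) gives 0.63(39+t) = t, so 0.37·t = 0.63×39.
t* = 0.63×39/0.37 = 66.41 min.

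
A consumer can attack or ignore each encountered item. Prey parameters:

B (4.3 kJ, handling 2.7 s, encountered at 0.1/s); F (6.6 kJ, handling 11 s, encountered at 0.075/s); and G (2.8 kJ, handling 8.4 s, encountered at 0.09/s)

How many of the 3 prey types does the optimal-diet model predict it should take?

2

Profitabilities (E/h, kJ/s): B 1.59, F 0.6, G 0.333. Add prey in this order while the next type's profitability exceeds the intake rate on those already taken.
Rate on top 1: 0.3386. F: 0.6 > 0.3386 → include.
Rate on top 2: 0.4415. G: 0.333 < 0.4415 → exclude; stop.
Optimal diet: B, F — 2 of 3 types.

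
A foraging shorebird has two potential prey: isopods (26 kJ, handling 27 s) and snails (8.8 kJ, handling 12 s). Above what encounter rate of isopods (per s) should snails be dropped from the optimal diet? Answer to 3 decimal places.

0.118 per s

At the threshold, the rate on isopods alone equals the profitability of snails: λ·26/(1 + λ·27) = 8.8/12 = 0.7333.
Rearranging, λ(26 − 0.7333×27) = 0.7333, so λ = 0.7333/6.2 = 0.1183 per s.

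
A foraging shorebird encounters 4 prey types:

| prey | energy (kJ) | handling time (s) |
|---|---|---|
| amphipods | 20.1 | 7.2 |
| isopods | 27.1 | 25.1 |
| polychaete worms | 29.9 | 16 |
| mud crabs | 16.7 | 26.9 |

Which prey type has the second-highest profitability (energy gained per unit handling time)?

In descending order of E/h:
amphipods: 20.1/7.2 = 2.79 kJ/s
polychaete worms: 29.9/16 = 1.87 kJ/s
isopods: 27.1/25.1 = 1.08 kJ/s
mud crabs: 16.7/26.9 = 0.621 kJ/s

polychaete worms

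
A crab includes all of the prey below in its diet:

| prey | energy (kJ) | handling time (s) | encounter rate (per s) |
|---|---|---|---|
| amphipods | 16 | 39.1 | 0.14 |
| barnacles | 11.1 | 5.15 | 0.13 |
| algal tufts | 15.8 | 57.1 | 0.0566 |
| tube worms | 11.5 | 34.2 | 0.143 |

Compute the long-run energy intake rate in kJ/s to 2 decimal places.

Energy encountered per unit search time: 0.14×16 + 0.13×11.1 + 0.0566×15.8 + 0.143×11.5 = 6.222 kJ/s.
Handling time per unit search time: 0.14×39.1 + 0.13×5.15 + 0.0566×57.1 + 0.143×34.2 = 14.27.
Rate = 6.222/(1 + 14.27) = 0.4076 kJ/s.

0.41 kJ/s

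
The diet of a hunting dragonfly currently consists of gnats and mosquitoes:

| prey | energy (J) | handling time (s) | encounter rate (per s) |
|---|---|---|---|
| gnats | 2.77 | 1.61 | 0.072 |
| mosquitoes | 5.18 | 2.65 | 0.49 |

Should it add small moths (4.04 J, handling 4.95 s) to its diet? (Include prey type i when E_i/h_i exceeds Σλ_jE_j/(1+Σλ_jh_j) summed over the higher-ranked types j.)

No

Current rate: (0.072×2.77 + 0.49×5.18)/(1 + 0.072×1.61 + 0.49×2.65) = 1.134 J/s.
Profitability of small moths: 4.04/4.95 = 0.8162 J/s.
Since 0.8162 < R, time spent handling small moths is better spent searching.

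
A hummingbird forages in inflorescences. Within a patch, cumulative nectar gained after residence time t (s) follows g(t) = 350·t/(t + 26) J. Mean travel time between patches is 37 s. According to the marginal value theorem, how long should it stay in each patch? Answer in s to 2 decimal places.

Optimal t* satisfies g'(t*) = g(t*)/(T + t*).
g'(t) = 350·26/(t + 26)². Setting 350·26/(t+26)² = 350t/[(t+26)(37+t)] gives 26(37+t) = t(t+26), so t² = 26×37 = 962.
t* = √962 = 31.02 s.

31.02 s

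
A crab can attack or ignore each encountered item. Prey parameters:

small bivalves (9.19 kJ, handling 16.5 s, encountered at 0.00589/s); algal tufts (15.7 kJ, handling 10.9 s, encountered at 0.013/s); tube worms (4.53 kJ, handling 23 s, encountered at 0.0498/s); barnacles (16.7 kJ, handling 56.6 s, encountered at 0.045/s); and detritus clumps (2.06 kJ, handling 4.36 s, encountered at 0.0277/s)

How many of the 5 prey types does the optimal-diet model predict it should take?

Rank by E/h (kJ/s): algal tufts 1.44, small bivalves 0.557, detritus clumps 0.472, barnacles 0.295, tube worms 0.197. Include each in turn until the next type's E/h falls below the running intake rate.
Rate on top 1: 0.1788. small bivalves: 0.557 > 0.1788 → include.
Rate on top 2: 0.2084. detritus clumps: 0.472 > 0.2084 → include.
Rate on top 3: 0.2319. barnacles: 0.295 > 0.2319 → include.
Rate on top 4: 0.2731. tube worms: 0.197 < 0.2731 → exclude; stop.
Optimal diet: algal tufts, small bivalves, detritus clumps, barnacles — 4 of 5 types.

4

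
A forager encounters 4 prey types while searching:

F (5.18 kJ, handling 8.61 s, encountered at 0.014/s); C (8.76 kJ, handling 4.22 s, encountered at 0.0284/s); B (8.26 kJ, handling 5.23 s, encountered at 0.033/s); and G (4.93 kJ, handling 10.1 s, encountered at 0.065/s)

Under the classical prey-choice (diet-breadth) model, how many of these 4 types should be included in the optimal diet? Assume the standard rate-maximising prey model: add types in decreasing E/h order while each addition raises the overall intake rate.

4

Profitabilities (E/h, kJ/s): C 2.08, B 1.58, F 0.602, G 0.488. Add prey in this order while the next type's profitability exceeds the intake rate on those already taken.
Rate on top 1: 0.2222. B: 1.58 > 0.2222 → include.
Rate on top 2: 0.4034. F: 0.602 > 0.4034 → include.
Rate on top 3: 0.4203. G: 0.488 > 0.4203 → include.
Optimal diet: C, B, F, G — 4 of 4 types.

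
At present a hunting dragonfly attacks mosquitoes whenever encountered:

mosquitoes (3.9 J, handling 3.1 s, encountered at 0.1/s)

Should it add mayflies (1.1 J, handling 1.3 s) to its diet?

Current rate: (0.1×3.9)/(1 + 0.1×3.1) = 0.2977 J/s.
Profitability of mayflies: 1.1/1.3 = 0.8462 J/s.
0.8462 > 0.2977, so adding mayflies raises the average — include it.

Yes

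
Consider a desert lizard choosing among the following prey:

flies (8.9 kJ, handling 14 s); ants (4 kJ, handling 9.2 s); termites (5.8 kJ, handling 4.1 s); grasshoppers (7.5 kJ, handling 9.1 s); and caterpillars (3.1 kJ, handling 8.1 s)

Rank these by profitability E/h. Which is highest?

Profitability E/h (kJ/s): flies = 8.9/14 = 0.636, ants = 4/9.2 = 0.435, termites = 5.8/4.1 = 1.41, grasshoppers = 7.5/9.1 = 0.824, caterpillars = 3.1/8.1 = 0.383.
Ranked: termites > grasshoppers > flies > ants > caterpillars.

termites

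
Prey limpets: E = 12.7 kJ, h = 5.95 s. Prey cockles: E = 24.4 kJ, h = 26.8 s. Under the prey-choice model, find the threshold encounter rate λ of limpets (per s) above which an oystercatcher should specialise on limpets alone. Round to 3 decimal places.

0.125 per s

Drop cockles once their profitability E₂/h₂ falls below the rate achievable on limpets alone: E₂/h₂ = λE₁/(1 + λh₁).
Solve for λ: λE₁h₂ = E₂(1 + λh₁) → λ(E₁h₂ − E₂h₁) = E₂ → λ = E₂/(E₁h₂ − E₂h₁).
λ = 24.4/(12.7×26.8 − 24.4×5.95) = 24.4/195.2 = 0.125 per s.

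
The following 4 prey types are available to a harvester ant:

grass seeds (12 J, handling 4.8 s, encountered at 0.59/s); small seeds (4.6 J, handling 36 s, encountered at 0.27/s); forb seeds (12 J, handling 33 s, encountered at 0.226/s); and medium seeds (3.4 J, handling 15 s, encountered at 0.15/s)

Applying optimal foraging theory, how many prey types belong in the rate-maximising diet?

E/h in descending order: grass seeds 2.5, forb seeds 0.364, medium seeds 0.227, small seeds 0.128 J/s. The optimal diet is the largest prefix of this list for which every included type satisfies E_i/h_i > R on the types above it.
Rate on top 1: 1.848. forb seeds: 0.364 < 1.848 → exclude; stop.
Optimal diet: grass seeds — 1 of 4 types.

1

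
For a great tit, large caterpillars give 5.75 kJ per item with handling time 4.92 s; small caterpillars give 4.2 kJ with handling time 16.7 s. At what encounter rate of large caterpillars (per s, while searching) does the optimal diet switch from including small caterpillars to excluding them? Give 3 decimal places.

0.056 per s

The zero-one rule: include small caterpillars iff E₂/h₂ > λE₁/(1+λh₁). Equality gives the switch point.
λE₁h₂ = E₂ + λE₂h₁ ⇒ λ = E₂/(E₁h₂ − E₂h₁) = 4.2/(96.02 − 20.66) = 0.05573 per s.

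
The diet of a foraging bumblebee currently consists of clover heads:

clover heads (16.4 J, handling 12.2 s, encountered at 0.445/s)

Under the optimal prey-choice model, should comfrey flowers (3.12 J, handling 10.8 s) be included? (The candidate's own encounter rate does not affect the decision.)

Intake rate on the current diet: R = (0.445×16.4) / (1 + 0.445×12.2) = 7.298/6.429 = 1.135 J/s.
Profitability of comfrey flowers: 3.12/10.8 = 0.2889 J/s.
0.2889 < 1.135, so adding comfrey flowers would lower the average — exclude it.

No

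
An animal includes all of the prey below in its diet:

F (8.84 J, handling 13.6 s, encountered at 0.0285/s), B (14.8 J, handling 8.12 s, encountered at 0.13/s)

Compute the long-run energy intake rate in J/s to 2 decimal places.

R = Σλ_iE_i / (1 + Σλ_ih_i)
Numerator: 0.0285×8.84 + 0.13×14.8 = 2.176
Denominator: 1 + 0.0285×13.6 + 0.13×8.12 = 2.443
R = 2.176/2.443 = 0.8906 J/s

0.89 J/s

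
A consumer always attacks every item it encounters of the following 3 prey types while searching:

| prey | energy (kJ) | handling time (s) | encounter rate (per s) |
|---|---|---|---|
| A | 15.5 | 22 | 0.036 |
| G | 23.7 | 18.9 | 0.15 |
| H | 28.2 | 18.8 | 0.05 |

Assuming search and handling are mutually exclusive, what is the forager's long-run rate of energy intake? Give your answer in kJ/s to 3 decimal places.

Energy encountered per unit search time: 0.036×15.5 + 0.15×23.7 + 0.05×28.2 = 5.523 kJ/s.
Handling time per unit search time: 0.036×22 + 0.15×18.9 + 0.05×18.8 = 4.567.
Rate = 5.523/(1 + 4.567) = 0.9921 kJ/s.

0.992 kJ/s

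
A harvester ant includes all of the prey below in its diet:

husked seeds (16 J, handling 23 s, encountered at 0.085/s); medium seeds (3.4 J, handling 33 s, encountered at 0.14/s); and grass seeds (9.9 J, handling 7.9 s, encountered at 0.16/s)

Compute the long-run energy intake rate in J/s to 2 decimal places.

R = (0.085×16 + 0.14×3.4 + 0.16×9.9) / (1 + 0.085×23 + 0.14×33 + 0.16×7.9) = 3.42/8.839 = 0.3869 J/s.

0.39 J/s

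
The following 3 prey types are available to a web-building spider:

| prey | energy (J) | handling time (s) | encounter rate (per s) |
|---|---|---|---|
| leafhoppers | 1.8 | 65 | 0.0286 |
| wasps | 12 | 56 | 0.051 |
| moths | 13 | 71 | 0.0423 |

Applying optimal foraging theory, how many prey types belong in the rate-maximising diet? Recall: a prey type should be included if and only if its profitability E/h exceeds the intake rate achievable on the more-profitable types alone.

2

Profitabilities (E/h, J/s): wasps 0.214, moths 0.183, leafhoppers 0.0277. Add prey in this order while the next type's profitability exceeds the intake rate on those already taken.
Rate on top 1: 0.1587. moths: 0.183 > 0.1587 → include.
Rate on top 2: 0.1694. leafhoppers: 0.0277 < 0.1694 → exclude; stop.
Optimal diet: wasps, moths — 2 of 3 types.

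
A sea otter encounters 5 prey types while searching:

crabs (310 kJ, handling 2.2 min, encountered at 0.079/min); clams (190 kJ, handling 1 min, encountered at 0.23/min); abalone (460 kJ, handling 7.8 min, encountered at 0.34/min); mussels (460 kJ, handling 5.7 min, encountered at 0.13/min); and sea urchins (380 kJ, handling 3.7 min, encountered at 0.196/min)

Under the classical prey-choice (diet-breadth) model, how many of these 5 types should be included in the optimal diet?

Rank by E/h (kJ/min): clams 190, crabs 141, sea urchins 103, mussels 80.7, abalone 59. Include each in turn until the next type's E/h falls below the running intake rate.
Rate on top 1: 35.53. crabs: 141 > 35.53 → include.
Rate on top 2: 48.58. sea urchins: 103 > 48.58 → include.
Rate on top 3: 67.01. mussels: 80.7 > 67.01 → include.
Rate on top 4: 70.55. abalone: 59 < 70.55 → exclude; stop.
Optimal diet: clams, crabs, sea urchins, mussels — 4 of 5 types.

4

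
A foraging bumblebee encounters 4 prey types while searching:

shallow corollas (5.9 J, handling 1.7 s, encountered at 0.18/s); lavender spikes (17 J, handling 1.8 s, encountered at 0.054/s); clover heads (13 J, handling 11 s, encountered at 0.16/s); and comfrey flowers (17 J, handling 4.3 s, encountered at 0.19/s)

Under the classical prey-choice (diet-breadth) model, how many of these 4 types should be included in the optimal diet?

E/h in descending order: lavender spikes 9.44, comfrey flowers 3.95, shallow corollas 3.47, clover heads 1.18 J/s. The optimal diet is the largest prefix of this list for which every included type satisfies E_i/h_i > R on the types above it.
Rate on top 1: 0.8367. comfrey flowers: 3.95 > 0.8367 → include.
Rate on top 2: 2.167. shallow corollas: 3.47 > 2.167 → include.
Rate on top 3: 2.347. clover heads: 1.18 < 2.347 → exclude; stop.
Optimal diet: lavender spikes, comfrey flowers, shallow corollas — 3 of 4 types.

3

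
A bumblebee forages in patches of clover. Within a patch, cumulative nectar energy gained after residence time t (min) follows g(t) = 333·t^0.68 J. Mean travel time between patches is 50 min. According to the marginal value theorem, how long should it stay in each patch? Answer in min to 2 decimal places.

Maximise g(t)/(T+t): set derivative to zero → g'(t)(T+t) = g(t).
g'(t) = 0.68·333·t^-0.32. Setting 0.68·333·t^-0.32 = 333·t^0.68/(50+t) gives 0.68(50+t) = t, so 0.32·t = 0.68×50.
t* = 0.68×50/0.32 = 106.3 min.

106.25 min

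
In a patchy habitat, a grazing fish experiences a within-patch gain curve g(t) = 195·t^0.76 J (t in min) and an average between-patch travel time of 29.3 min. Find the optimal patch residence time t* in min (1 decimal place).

By the marginal value theorem, leave when the instantaneous gain rate g'(t) equals the habitat-wide average g(t)/(T + t).
g'(t) = 0.76·195·t^-0.24. Setting 0.76·195·t^-0.24 = 195·t^0.76/(29.3+t) gives 0.76(29.3+t) = t, so 0.24·t = 0.76×29.3.
t* = 0.76×29.3/0.24 = 92.78 min.

92.8 min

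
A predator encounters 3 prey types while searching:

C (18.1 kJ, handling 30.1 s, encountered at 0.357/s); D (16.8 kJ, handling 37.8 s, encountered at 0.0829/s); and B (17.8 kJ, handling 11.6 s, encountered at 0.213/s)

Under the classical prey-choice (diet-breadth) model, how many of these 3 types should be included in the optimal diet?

1

Profitabilities (E/h, kJ/s): B 1.53, C 0.601, D 0.444. Add prey in this order while the next type's profitability exceeds the intake rate on those already taken.
Rate on top 1: 1.092. C: 0.601 < 1.092 → exclude; stop.
Optimal diet: B — 1 of 3 types.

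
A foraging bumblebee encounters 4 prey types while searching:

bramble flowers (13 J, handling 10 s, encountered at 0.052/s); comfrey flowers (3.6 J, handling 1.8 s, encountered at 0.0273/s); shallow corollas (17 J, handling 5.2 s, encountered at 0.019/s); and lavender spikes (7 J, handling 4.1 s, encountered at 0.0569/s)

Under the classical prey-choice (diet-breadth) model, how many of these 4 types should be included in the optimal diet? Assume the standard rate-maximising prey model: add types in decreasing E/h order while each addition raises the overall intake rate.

4

E/h in descending order: shallow corollas 3.27, comfrey flowers 2, lavender spikes 1.71, bramble flowers 1.3 J/s. The optimal diet is the largest prefix of this list for which every included type satisfies E_i/h_i > R on the types above it.
Rate on top 1: 0.294. comfrey flowers: 2 > 0.294 → include.
Rate on top 2: 0.367. lavender spikes: 1.71 > 0.367 → include.
Rate on top 3: 0.5934. bramble flowers: 1.3 > 0.5934 → include.
Optimal diet: shallow corollas, comfrey flowers, lavender spikes, bramble flowers — 4 of 4 types.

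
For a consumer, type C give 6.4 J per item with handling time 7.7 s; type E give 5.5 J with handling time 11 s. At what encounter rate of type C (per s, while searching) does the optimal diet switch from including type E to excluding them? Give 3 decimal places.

The zero-one rule: include type E iff E₂/h₂ > λE₁/(1+λh₁). Equality gives the switch point.
λE₁h₂ = E₂ + λE₂h₁ ⇒ λ = E₂/(E₁h₂ − E₂h₁) = 5.5/(70.4 − 42.35) = 0.1961 per s.

0.196 per s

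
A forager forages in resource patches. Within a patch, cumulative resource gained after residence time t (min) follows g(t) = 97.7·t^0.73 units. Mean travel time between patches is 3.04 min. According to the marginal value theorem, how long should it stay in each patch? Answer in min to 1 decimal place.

Optimal t* satisfies g'(t*) = g(t*)/(T + t*).
g'(t) = 0.73·97.7·t^-0.27. Setting 0.73·97.7·t^-0.27 = 97.7·t^0.73/(3.04+t) gives 0.73(3.04+t) = t, so 0.27·t = 0.73×3.04.
t* = 0.73×3.04/0.27 = 8.219 min.

8.2 min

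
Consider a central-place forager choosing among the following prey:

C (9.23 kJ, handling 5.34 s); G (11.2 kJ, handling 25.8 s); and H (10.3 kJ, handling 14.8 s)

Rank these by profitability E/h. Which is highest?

In descending order of E/h:
C: 9.23/5.34 = 1.73 kJ/s
H: 10.3/14.8 = 0.696 kJ/s
G: 11.2/25.8 = 0.434 kJ/s

C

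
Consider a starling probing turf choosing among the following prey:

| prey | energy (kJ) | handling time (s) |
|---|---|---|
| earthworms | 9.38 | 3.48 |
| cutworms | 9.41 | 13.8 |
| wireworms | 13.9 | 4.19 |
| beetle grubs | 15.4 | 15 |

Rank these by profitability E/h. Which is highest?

wireworms

Profitability E/h (kJ/s): earthworms = 9.38/3.48 = 2.7, cutworms = 9.41/13.8 = 0.682, wireworms = 13.9/4.19 = 3.32, beetle grubs = 15.4/15 = 1.03.
Ranked: wireworms > earthworms > beetle grubs > cutworms.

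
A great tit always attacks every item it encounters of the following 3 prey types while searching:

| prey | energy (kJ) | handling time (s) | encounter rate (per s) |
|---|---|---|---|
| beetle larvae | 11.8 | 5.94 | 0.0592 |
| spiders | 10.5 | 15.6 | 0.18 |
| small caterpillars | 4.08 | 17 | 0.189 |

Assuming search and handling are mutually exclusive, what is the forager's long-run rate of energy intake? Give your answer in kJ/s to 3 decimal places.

R = Σλ_iE_i / (1 + Σλ_ih_i)
Numerator: 0.0592×11.8 + 0.18×10.5 + 0.189×4.08 = 3.36
Denominator: 1 + 0.0592×5.94 + 0.18×15.6 + 0.189×17 = 7.373
R = 3.36/7.373 = 0.4557 kJ/s

0.456 kJ/s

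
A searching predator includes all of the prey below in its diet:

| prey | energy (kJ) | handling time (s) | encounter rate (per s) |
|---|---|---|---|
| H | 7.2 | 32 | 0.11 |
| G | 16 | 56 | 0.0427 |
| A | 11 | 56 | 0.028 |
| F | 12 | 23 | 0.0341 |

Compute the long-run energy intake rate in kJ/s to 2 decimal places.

R = (0.11×7.2 + 0.0427×16 + 0.028×11 + 0.0341×12) / (1 + 0.11×32 + 0.0427×56 + 0.028×56 + 0.0341×23) = 2.192/9.264 = 0.2367 kJ/s.

0.24 kJ/s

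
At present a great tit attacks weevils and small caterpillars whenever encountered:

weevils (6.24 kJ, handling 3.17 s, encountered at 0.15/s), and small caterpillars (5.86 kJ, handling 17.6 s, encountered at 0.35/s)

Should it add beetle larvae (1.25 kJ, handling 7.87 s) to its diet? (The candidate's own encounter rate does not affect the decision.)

Current rate: (0.15×6.24 + 0.35×5.86)/(1 + 0.15×3.17 + 0.35×17.6) = 0.3912 kJ/s.
Profitability of beetle larvae: 1.25/7.87 = 0.1588 kJ/s.
0.1588 < 0.3912, so adding beetle larvae would lower the average — exclude it.

No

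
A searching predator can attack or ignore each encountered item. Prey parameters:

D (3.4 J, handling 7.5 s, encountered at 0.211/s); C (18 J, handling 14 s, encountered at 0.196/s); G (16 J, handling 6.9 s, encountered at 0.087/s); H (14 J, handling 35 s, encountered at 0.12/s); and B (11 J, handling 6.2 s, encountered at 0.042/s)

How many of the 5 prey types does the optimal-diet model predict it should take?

3

Rank by E/h (J/s): G 2.32, B 1.77, C 1.29, D 0.453, H 0.4. Include each in turn until the next type's E/h falls below the running intake rate.
Rate on top 1: 0.8698. B: 1.77 > 0.8698 → include.
Rate on top 2: 0.9964. C: 1.29 > 0.9964 → include.
Rate on top 3: 1.169. D: 0.453 < 1.169 → exclude; stop.
Optimal diet: G, B, C — 3 of 5 types.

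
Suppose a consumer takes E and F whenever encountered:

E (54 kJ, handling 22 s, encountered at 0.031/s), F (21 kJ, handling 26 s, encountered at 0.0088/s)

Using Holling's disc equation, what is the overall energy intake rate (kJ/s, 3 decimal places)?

R = Σλ_iE_i / (1 + Σλ_ih_i)
Numerator: 0.031×54 + 0.0088×21 = 1.859
Denominator: 1 + 0.031×22 + 0.0088×26 = 1.911
R = 1.859/1.911 = 0.9728 kJ/s

0.973 kJ/s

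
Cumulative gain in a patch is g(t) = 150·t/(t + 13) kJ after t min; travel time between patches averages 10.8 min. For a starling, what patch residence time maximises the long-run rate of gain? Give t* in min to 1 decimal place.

Maximise g(t)/(T+t): set derivative to zero → g'(t)(T+t) = g(t).
g'(t) = 150·13/(t + 13)². Setting 150·13/(t+13)² = 150t/[(t+13)(10.8+t)] gives 13(10.8+t) = t(t+13), so t² = 13×10.8 = 140.4.
t* = √140.4 = 11.85 min.

11.8 min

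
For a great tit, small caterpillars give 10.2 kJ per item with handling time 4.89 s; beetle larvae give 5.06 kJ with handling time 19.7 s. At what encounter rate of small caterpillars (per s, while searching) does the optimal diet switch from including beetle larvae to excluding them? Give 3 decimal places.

0.029 per s

Drop beetle larvae once their profitability E₂/h₂ falls below the rate achievable on small caterpillars alone: E₂/h₂ = λE₁/(1 + λh₁).
Solve for λ: λE₁h₂ = E₂(1 + λh₁) → λ(E₁h₂ − E₂h₁) = E₂ → λ = E₂/(E₁h₂ − E₂h₁).
λ = 5.06/(10.2×19.7 − 5.06×4.89) = 5.06/176.2 = 0.02872 per s.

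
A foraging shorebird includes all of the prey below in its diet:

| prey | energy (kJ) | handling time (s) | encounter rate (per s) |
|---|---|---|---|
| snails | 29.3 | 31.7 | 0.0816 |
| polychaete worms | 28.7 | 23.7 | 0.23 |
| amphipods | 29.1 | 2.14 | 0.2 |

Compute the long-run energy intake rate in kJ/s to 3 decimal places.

1.565 kJ/s

R = (0.0816×29.3 + 0.23×28.7 + 0.2×29.1) / (1 + 0.0816×31.7 + 0.23×23.7 + 0.2×2.14) = 14.81/9.466 = 1.565 kJ/s.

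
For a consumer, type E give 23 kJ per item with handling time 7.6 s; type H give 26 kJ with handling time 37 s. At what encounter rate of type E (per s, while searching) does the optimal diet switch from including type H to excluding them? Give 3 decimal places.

0.040 per s

The zero-one rule: include type H iff E₂/h₂ > λE₁/(1+λh₁). Equality gives the switch point.
λE₁h₂ = E₂ + λE₂h₁ ⇒ λ = E₂/(E₁h₂ − E₂h₁) = 26/(851 − 197.6) = 0.03979 per s.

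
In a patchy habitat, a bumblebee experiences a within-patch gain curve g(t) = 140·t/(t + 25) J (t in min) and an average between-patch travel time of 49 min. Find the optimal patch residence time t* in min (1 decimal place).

35.0 min

Maximise g(t)/(T+t): set derivative to zero → g'(t)(T+t) = g(t).
g'(t) = 140·25/(t + 25)². Setting 140·25/(t+25)² = 140t/[(t+25)(49+t)] gives 25(49+t) = t(t+25), so t² = 25×49 = 1225.
t* = √1225 = 35 min.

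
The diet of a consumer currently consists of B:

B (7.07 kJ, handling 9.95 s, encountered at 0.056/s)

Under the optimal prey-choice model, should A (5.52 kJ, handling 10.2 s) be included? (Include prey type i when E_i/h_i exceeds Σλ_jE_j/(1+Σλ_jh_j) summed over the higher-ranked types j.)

Yes

Current rate: (0.056×7.07)/(1 + 0.056×9.95) = 0.2543 kJ/s.
Profitability of A: 5.52/10.2 = 0.5412 kJ/s.
Since 0.5412 > R, including A increases the long-run rate.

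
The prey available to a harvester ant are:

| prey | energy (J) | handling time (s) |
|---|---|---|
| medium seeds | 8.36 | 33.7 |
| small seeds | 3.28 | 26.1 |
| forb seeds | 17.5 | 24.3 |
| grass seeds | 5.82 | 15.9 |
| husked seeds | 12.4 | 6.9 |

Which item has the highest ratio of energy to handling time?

In descending order of E/h:
husked seeds: 12.4/6.9 = 1.8 J/s
forb seeds: 17.5/24.3 = 0.72 J/s
grass seeds: 5.82/15.9 = 0.366 J/s
medium seeds: 8.36/33.7 = 0.248 J/s
small seeds: 3.28/26.1 = 0.126 J/s

husked seeds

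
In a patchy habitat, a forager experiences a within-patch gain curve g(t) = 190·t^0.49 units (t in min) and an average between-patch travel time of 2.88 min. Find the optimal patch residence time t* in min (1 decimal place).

2.8 min

Optimal t* satisfies g'(t*) = g(t*)/(T + t*).
g'(t) = 0.49·190·t^-0.51. Setting 0.49·190·t^-0.51 = 190·t^0.49/(2.88+t) gives 0.49(2.88+t) = t, so 0.51·t = 0.49×2.88.
t* = 0.49×2.88/0.51 = 2.767 min.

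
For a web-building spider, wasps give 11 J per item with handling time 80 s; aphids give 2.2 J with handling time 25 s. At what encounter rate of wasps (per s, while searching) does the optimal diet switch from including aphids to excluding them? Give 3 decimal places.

Drop aphids once their profitability E₂/h₂ falls below the rate achievable on wasps alone: E₂/h₂ = λE₁/(1 + λh₁).
Solve for λ: λE₁h₂ = E₂(1 + λh₁) → λ(E₁h₂ − E₂h₁) = E₂ → λ = E₂/(E₁h₂ − E₂h₁).
λ = 2.2/(11×25 − 2.2×80) = 2.2/99 = 0.02222 per s.

0.022 per s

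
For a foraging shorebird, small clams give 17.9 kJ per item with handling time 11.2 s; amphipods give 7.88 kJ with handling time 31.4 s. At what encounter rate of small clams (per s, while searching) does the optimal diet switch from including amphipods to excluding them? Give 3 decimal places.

The zero-one rule: include amphipods iff E₂/h₂ > λE₁/(1+λh₁). Equality gives the switch point.
λE₁h₂ = E₂ + λE₂h₁ ⇒ λ = E₂/(E₁h₂ − E₂h₁) = 7.88/(562.1 − 88.26) = 0.01663 per s.

0.017 per s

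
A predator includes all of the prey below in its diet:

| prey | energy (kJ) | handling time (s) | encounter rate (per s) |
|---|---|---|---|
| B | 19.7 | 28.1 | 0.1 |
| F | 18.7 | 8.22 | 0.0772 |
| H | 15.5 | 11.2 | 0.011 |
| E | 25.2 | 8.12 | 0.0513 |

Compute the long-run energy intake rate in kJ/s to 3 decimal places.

0.978 kJ/s

R = Σλ_iE_i / (1 + Σλ_ih_i)
Numerator: 0.1×19.7 + 0.0772×18.7 + 0.011×15.5 + 0.0513×25.2 = 4.877
Denominator: 1 + 0.1×28.1 + 0.0772×8.22 + 0.011×11.2 + 0.0513×8.12 = 4.984
R = 4.877/4.984 = 0.9784 kJ/s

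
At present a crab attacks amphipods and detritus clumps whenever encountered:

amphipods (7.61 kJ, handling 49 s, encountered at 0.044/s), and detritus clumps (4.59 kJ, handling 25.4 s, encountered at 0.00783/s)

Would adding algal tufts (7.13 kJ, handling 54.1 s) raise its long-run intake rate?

On amphipods and detritus clumps alone, R = ΣλE/(1+Σλh) = 0.3708/3.355 = 0.1105 kJ/s.
algal tufts: E/h = 7.13/54.1 = 0.1318 kJ/s.
Since 0.1318 > R, including algal tufts increases the long-run rate.

Yes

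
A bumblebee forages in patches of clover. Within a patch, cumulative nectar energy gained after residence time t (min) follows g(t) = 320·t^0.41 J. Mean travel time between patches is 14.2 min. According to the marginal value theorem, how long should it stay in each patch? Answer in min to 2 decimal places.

By the marginal value theorem, leave when the instantaneous gain rate g'(t) equals the habitat-wide average g(t)/(T + t).
g'(t) = 0.41·320·t^-0.59. Setting 0.41·320·t^-0.59 = 320·t^0.41/(14.2+t) gives 0.41(14.2+t) = t, so 0.59·t = 0.41×14.2.
t* = 0.41×14.2/0.59 = 9.868 min.

9.87 min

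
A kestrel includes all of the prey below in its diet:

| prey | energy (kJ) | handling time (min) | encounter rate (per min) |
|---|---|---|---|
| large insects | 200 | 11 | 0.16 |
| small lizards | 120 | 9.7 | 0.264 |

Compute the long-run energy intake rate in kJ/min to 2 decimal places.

11.97 kJ/min

R = Σλ_iE_i / (1 + Σλ_ih_i)
Numerator: 0.16×200 + 0.264×120 = 63.68
Denominator: 1 + 0.16×11 + 0.264×9.7 = 5.321
R = 63.68/5.321 = 11.97 kJ/min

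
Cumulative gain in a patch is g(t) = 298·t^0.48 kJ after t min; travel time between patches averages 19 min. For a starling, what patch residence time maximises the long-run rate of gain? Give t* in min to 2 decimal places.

Optimal t* satisfies g'(t*) = g(t*)/(T + t*).
g'(t) = 0.48·298·t^-0.52. Setting 0.48·298·t^-0.52 = 298·t^0.48/(19+t) gives 0.48(19+t) = t, so 0.52·t = 0.48×19.
t* = 0.48×19/0.52 = 17.54 min.

17.54 min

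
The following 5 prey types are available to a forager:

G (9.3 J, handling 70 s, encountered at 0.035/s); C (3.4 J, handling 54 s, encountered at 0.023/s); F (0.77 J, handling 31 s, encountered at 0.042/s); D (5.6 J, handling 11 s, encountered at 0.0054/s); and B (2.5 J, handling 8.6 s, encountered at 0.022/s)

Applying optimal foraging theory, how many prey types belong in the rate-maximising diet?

Rank by E/h (J/s): D 0.509, B 0.291, G 0.133, C 0.063, F 0.0248. Include each in turn until the next type's E/h falls below the running intake rate.
Rate on top 1: 0.02854. B: 0.291 > 0.02854 → include.
Rate on top 2: 0.06827. G: 0.133 > 0.06827 → include.
Rate on top 3: 0.1111. C: 0.063 < 0.1111 → exclude; stop.
Optimal diet: D, B, G — 3 of 5 types.

3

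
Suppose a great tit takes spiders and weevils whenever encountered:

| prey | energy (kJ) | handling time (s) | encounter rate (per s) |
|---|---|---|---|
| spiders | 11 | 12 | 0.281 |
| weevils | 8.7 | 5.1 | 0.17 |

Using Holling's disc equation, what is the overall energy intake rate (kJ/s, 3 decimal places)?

Energy encountered per unit search time: 0.281×11 + 0.17×8.7 = 4.57 kJ/s.
Handling time per unit search time: 0.281×12 + 0.17×5.1 = 4.239.
Rate = 4.57/(1 + 4.239) = 0.8723 kJ/s.

0.872 kJ/s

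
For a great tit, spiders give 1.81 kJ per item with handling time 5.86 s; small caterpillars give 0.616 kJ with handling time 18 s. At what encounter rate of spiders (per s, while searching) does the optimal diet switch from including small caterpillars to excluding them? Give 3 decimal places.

At the threshold, the rate on spiders alone equals the profitability of small caterpillars: λ·1.81/(1 + λ·5.86) = 0.616/18 = 0.03422.
Rearranging, λ(1.81 − 0.03422×5.86) = 0.03422, so λ = 0.03422/1.609 = 0.02126 per s.

0.021 per s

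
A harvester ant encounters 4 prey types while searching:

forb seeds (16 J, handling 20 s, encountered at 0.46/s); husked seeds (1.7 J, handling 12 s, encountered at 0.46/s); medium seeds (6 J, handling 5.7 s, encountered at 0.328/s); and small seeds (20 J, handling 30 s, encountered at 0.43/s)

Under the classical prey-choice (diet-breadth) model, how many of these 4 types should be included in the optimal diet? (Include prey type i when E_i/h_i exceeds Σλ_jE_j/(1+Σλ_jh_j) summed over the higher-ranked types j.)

E/h in descending order: medium seeds 1.05, forb seeds 0.8, small seeds 0.667, husked seeds 0.142 J/s. The optimal diet is the largest prefix of this list for which every included type satisfies E_i/h_i > R on the types above it.
Rate on top 1: 0.6858. forb seeds: 0.8 > 0.6858 → include.
Rate on top 2: 0.7729. small seeds: 0.667 < 0.7729 → exclude; stop.
Optimal diet: medium seeds, forb seeds — 2 of 4 types.

2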